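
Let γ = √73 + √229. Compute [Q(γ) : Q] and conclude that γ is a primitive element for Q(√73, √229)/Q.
[Q(γ) : Q] = 4 (equivalently, Q(γ) = Q(√73, √229))

Obviously Q(γ) ⊆ Q(√73, √229), and [Q(√73, √229):Q] = 4 (since 73, 229 are distinct squarefree integers > 1 with 16717 not a perfect square). To show equality we compute the minimal polynomial of γ. From γ = √73 + √229: γ^2 = 73 + 2√(16717) + 229 = 302 + 2√(16717), so γ^2 - 302 = 2√(16717); squaring, (γ^2 - 302)^2 = 4·16717, i.e. γ^4 - 604γ^2 + 91204 - 66868 = 0, i.e. γ^4 - 604γ^2 + 24336 = 0. So γ is a root of x^4 - 604x^2 + 24336. This polynomial is irreducible over Q: it has no rational root (each ±√73 ± √229 is irrational), and any factorization into two quadratics over Q would force √(16717) ∈ Q (pairing opposite roots) or √73, √229 ∈ Q (other pairings), all impossible. Hence [Q(γ):Q] = 4 = [Q(√73, √229):Q], so Q(γ) = Q(√73, √229).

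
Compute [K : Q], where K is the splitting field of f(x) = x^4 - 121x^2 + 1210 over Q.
[K : Q] = 4

Solving the quadratic in x^2: x^2 = (121 ± √(121^2 - 4·1210))/2 = (121 ± √9801)/2 = (121 ± 99)/2, giving x^2 = 110 or x^2 = 11. So f(x) = (x^2 - 110)(x^2 - 11) and the roots of f are ±√110, ±√11. Hence the splitting field is K = Q(√110, √11). Since 110 and 11 are distinct squarefree integers > 1, their product 1210 is not a perfect square, so √11 ∉ Q(√110). By the tower law [K:Q] = [Q(√110,√11):Q(√110)] · [Q(√110):Q] = 2 · 2 = 4.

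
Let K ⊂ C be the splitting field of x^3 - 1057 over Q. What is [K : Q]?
[K : Q] = 6

The roots of x^3 - 1057 are ∛1057, ω∛1057, ω^2∛1057 where ω = e^(2πi/3) is a primitive cube root of unity, so K = Q(∛1057, ω). Now [Q(∛1057):Q] = 3 (since 1057 is not a perfect cube, x^3 - 1057 is irreducible) and [Q(ω):Q] = 2. Both 2 and 3 divide [K:Q], and [K:Q] ≤ 3·2 = 6, so [K:Q] = 6. (Equivalently: Q(∛1057) ⊂ R but ω ∉ R, so [K : Q(∛1057)] = 2.)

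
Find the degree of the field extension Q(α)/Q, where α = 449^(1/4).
[Q(α):Q] = 4

α is a root of x^4 - 449. By Eisenstein's criterion at the prime p = 449 (which divides the constant term 449 but p^2 = 201601 does not, since 449 is squarefree), x^4 - 449 is irreducible over Q. Hence [Q(α):Q] = 4.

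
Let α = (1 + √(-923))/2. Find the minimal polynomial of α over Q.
m_α(x) = x^2 - x + 231

From 2α - 1 = √(-923), squaring gives (2α - 1)^2 = -923, i.e. 4α^2 - 4α + 1 = -923, so α^2 - α + (1 + 923)/4 = 0. Since -923 ≡ 1 (mod 4), (1 + 923)/4 = 231 ∈ Z. The polynomial x^2 - x + 231 has discriminant 1 - 4·(231) = -923, which is not a perfect square in Q (d = -923 is squarefree and ≠ 1), so x^2 - x + 231 is irreducible over Q. It is the minimal polynomial of α.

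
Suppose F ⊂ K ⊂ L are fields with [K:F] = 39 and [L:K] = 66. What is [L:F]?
[L:F] = 2574

The tower law says that for any tower of field extensions F ⊂ K ⊂ L with finite degrees, [L:F] = [L:K] · [K:F]. Here this gives [L:F] = 66 · 39 = 2574.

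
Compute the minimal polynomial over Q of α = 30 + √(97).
m_α(x) = x^2 - 60x + 803

From α - 30 = √(97), squaring gives (α - 30)^2 = 97, i.e. α^2 - 60α + 900 = 97, so α^2 - 60α + 803 = 0. The discriminant of x^2 - 60x + 803 is (-60)^2 - 4·(803) = 3600 - 3212 = 388, and 4·(97) is not a perfect square in Q since 97 is squarefree and ≠ 1. Hence x^2 - 60x + 803 is irreducible over Q and is the minimal polynomial of α.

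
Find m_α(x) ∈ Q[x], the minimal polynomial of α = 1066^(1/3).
m_α(x) = x^3 - 1066

α satisfies α^3 = 1066, so x^3 - 1066 annihilates α. By the rational root test, a rational root p/q (in lowest terms) of x^3 - 1066 would satisfy p^3 = 1066 q^3, forcing q = 1 and p^3 = 1066; but 1066 is not a perfect cube, contradiction. A monic cubic over Q with no rational root is irreducible (any nontrivial factorization would include a linear factor). Hence x^3 - 1066 is the minimal polynomial of α, and in particular [Q(α):Q] = 3.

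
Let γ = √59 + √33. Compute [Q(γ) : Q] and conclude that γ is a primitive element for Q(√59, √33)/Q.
[Q(γ) : Q] = 4 (equivalently, Q(γ) = Q(√59, √33))

Obviously Q(γ) ⊆ Q(√59, √33), and [Q(√59, √33):Q] = 4 (since 59, 33 are distinct squarefree integers > 1 with 1947 not a perfect square). To show equality we compute the minimal polynomial of γ. From γ = √59 + √33: γ^2 = 59 + 2√(1947) + 33 = 92 + 2√(1947), so γ^2 - 92 = 2√(1947); squaring, (γ^2 - 92)^2 = 4·1947, i.e. γ^4 - 184γ^2 + 8464 - 7788 = 0, i.e. γ^4 - 184γ^2 + 676 = 0. So γ is a root of x^4 - 184x^2 + 676. This polynomial is irreducible over Q: it has no rational root (each ±√59 ± √33 is irrational), and any factorization into two quadratics over Q would force √(1947) ∈ Q (pairing opposite roots) or √59, √33 ∈ Q (other pairings), all impossible. Hence [Q(γ):Q] = 4 = [Q(√59, √33):Q], so Q(γ) = Q(√59, √33).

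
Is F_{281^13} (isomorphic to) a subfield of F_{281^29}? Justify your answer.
No: F_{281^13} is not a subfield of F_{281^29}

F_{p^m} embeds in F_{p^n} iff m | n. Here 13 ∤ 29 (since 29 = 2·13 + 3 with remainder 3 ≠ 0), so F_{281^13} is not a subfield of F_{281^29}. Equivalently: if it were, the tower law would give 13 = [F_{281^13}:F_281] dividing [F_{281^29}:F_281] = 29, contradiction.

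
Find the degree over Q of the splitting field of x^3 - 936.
[K : Q] = 6

The roots of x^3 - 936 are ∛936, ω∛936, ω^2∛936 where ω = e^(2πi/3) is a primitive cube root of unity, so K = Q(∛936, ω). Now [Q(∛936):Q] = 3 (since 936 is not a perfect cube, x^3 - 936 is irreducible) and [Q(ω):Q] = 2. Both 2 and 3 divide [K:Q], and [K:Q] ≤ 3·2 = 6, so [K:Q] = 6. (Equivalently: Q(∛936) ⊂ R but ω ∉ R, so [K : Q(∛936)] = 2.)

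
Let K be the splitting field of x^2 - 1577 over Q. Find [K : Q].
[K : Q] = 2

f(x) = x^2 - 1577 factors as (x - √1577)(x + √1577). The splitting field is K = Q(√1577). Since 1577 is squarefree and > 1, it is not a perfect square, so x^2 - 1577 is irreducible over Q and [Q(√1577) : Q] = 2. Hence [K : Q] = 2.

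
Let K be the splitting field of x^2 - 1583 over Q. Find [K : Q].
[K : Q] = 2

f(x) = x^2 - 1583 factors as (x - √1583)(x + √1583). The splitting field is K = Q(√1583). Since 1583 is squarefree and > 1, it is not a perfect square, so x^2 - 1583 is irreducible over Q and [Q(√1583) : Q] = 2. Hence [K : Q] = 2.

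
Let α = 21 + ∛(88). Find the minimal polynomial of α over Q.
m_α(x) = x^3 - 63x^2 + 1323x - 9349

Set β = α - 21 = ∛(88), so β^3 = 88. Then (α - 21)^3 - 88 = 0, i.e. α is a root of g(x) = (x - 21)^3 - 88 = x^3 - 63x^2 + 1323x - 9349. Since g(x) = h(x - 21) where h(x) = x^3 - 88, and h is irreducible over Q (because 88 is not a perfect cube, so h has no rational root, and a monic cubic with no rational root is irreducible), g is also irreducible (irreducibility is preserved under the substitution x → x - 21). Hence m_α(x) = x^3 - 63x^2 + 1323x - 9349.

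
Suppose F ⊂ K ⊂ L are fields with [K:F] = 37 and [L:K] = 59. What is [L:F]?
[L:F] = 2183

The tower law says that for any tower of field extensions F ⊂ K ⊂ L with finite degrees, [L:F] = [L:K] · [K:F]. Here this gives [L:F] = 59 · 37 = 2183.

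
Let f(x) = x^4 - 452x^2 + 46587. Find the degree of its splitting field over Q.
[K : Q] = 4

Solving the quadratic in x^2: x^2 = (452 ± √(452^2 - 4·46587))/2 = (452 ± √17956)/2 = (452 ± 134)/2, giving x^2 = 293 or x^2 = 159. So f(x) = (x^2 - 293)(x^2 - 159) and the roots of f are ±√293, ±√159. Hence the splitting field is K = Q(√293, √159). Since 293 and 159 are distinct squarefree integers > 1, their product 46587 is not a perfect square, so √159 ∉ Q(√293). By the tower law [K:Q] = [Q(√293,√159):Q(√293)] · [Q(√293):Q] = 2 · 2 = 4.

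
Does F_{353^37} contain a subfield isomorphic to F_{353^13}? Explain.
No: F_{353^13} is not a subfield of F_{353^37}

F_{p^m} embeds in F_{p^n} iff m | n. Here 13 ∤ 37 (since 37 = 2·13 + 11 with remainder 11 ≠ 0), so F_{353^13} is not a subfield of F_{353^37}. Equivalently: if it were, the tower law would give 13 = [F_{353^13}:F_353] dividing [F_{353^37}:F_353] = 37, contradiction.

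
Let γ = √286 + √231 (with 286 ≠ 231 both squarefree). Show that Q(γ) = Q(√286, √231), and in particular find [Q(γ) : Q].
[Q(γ) : Q] = 4 (equivalently, Q(γ) = Q(√286, √231))

Obviously Q(γ) ⊆ Q(√286, √231), and [Q(√286, √231):Q] = 4 (since 286, 231 are distinct squarefree integers > 1 with 66066 not a perfect square). To show equality we compute the minimal polynomial of γ. From γ = √286 + √231: γ^2 = 286 + 2√(66066) + 231 = 517 + 2√(66066), so γ^2 - 517 = 2√(66066); squaring, (γ^2 - 517)^2 = 4·66066, i.e. γ^4 - 1034γ^2 + 267289 - 264264 = 0, i.e. γ^4 - 1034γ^2 + 3025 = 0. So γ is a root of x^4 - 1034x^2 + 3025. This polynomial is irreducible over Q: it has no rational root (each ±√286 ± √231 is irrational), and any factorization into two quadratics over Q would force √(66066) ∈ Q (pairing opposite roots) or √286, √231 ∈ Q (other pairings), all impossible. Hence [Q(γ):Q] = 4 = [Q(√286, √231):Q], so Q(γ) = Q(√286, √231).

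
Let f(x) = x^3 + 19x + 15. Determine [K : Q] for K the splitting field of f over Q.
[K : Q] = 6

By the rational root test, any rational root of the monic integer polynomial f(x) = x^3 + 19x + 15 must be an integer dividing the constant term 15, i.e. one of ±{1, 3, 5, 15}. Evaluating: f(1) = 35, f(-1) = -5, f(3) = 99, f(-3) = -69, f(5) = 235, f(-5) = -205, f(15) = 3675, f(-15) = -3645; none is 0, so f has no rational root and is therefore irreducible over Q (a cubic with no linear factor over a field is irreducible). For an irreducible cubic, the Galois group is A_3 or S_3 according as the discriminant disc(f) = -4a^3 - 27b^2 = -4·(19)^3 - 27·(15)^2 = -33511 is or is not a square in Q. Here disc(f) = -33511 is not a perfect square in Q, so the Galois group of f over Q is not contained in A_3 and must be all of S_3. The splitting field has degree |S_3| = 6 over Q, so [K : Q] = 6.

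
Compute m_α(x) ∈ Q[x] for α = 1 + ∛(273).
m_α(x) = x^3 - 3x^2 + 3x - 274

Set β = α - 1 = ∛(273), so β^3 = 273. Then (α - 1)^3 - 273 = 0, i.e. α is a root of g(x) = (x - 1)^3 - 273 = x^3 - 3x^2 + 3x - 274. Since g(x) = h(x - 1) where h(x) = x^3 - 273, and h is irreducible over Q (because 273 is not a perfect cube, so h has no rational root, and a monic cubic with no rational root is irreducible), g is also irreducible (irreducibility is preserved under the substitution x → x - 1). Hence m_α(x) = x^3 - 3x^2 + 3x - 274.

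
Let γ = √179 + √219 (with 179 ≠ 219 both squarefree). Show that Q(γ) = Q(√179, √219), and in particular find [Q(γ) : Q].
[Q(γ) : Q] = 4 (equivalently, Q(γ) = Q(√179, √219))

Obviously Q(γ) ⊆ Q(√179, √219), and [Q(√179, √219):Q] = 4 (since 179, 219 are distinct squarefree integers > 1 with 39201 not a perfect square). To show equality we compute the minimal polynomial of γ. From γ = √179 + √219: γ^2 = 179 + 2√(39201) + 219 = 398 + 2√(39201), so γ^2 - 398 = 2√(39201); squaring, (γ^2 - 398)^2 = 4·39201, i.e. γ^4 - 796γ^2 + 158404 - 156804 = 0, i.e. γ^4 - 796γ^2 + 1600 = 0. So γ is a root of x^4 - 796x^2 + 1600. This polynomial is irreducible over Q: it has no rational root (each ±√179 ± √219 is irrational), and any factorization into two quadratics over Q would force √(39201) ∈ Q (pairing opposite roots) or √179, √219 ∈ Q (other pairings), all impossible. Hence [Q(γ):Q] = 4 = [Q(√179, √219):Q], so Q(γ) = Q(√179, √219).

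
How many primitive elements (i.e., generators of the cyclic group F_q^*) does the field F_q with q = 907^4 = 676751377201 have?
There are φ(676751377200) = 178471296000 primitive elements

F_q^* is cyclic of order q - 1 = 676751377200. A cyclic group of order m has exactly φ(m) generators. Here m = 676751377200 = 2^4 · 3 · 5^2 · 151 · 227 · 16453, so the number of primitive elements is φ(676751377200) = 178471296000.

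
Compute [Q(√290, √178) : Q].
[Q(√290, √178) : Q] = 4

[Q(√290):Q] = 2 (min poly x^2 - 290, irreducible since 290 is squarefree > 1). For the top step, suppose √178 ∈ Q(√290), say √178 = c + d√290 with c, d ∈ Q. Squaring: 178 = c^2 + 290d^2 + 2cd√290. Since √290 ∉ Q this forces 2cd = 0. If d = 0 then √178 = c ∈ Q, contradicting 178 squarefree > 1. If c = 0 then 178 = 290d^2, so 290·178 = (290d)^2 is a perfect square in Q — but 290·178 = 51620 is not a perfect square (since 290 and 178 are distinct squarefree integers). Contradiction. Hence √178 ∉ Q(√290), so x^2 - 178 stays irreducible over Q(√290) and [Q(√290, √178) : Q(√290)] = 2. By the tower law, [Q(√290, √178) : Q] = 2 · 2 = 4.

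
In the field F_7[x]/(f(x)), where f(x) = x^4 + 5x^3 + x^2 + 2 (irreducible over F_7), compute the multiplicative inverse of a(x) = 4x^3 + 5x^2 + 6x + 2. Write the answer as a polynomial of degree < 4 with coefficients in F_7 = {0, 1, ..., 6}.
a(x)^(-1) ≡ 2x^3 + 2x^2 + 2 (mod f(x))

Since f is irreducible over F_7, F_7[x]/(f) is a field and a(x) ≠ 0 has an inverse. Apply the extended Euclidean algorithm to f(x) and a(x) in F_7[x]: f(x) = (2x + 4)·a(x) + (4x^2 + 1);  a(x) = (x + 3)·(4x^2 + 1) + (5x + 6);  (4x^2 + 1) = (5x + 1)·(5x + 6) + (2). The last nonzero remainder is the constant 2 = gcd(f, a) in F_7. Back-substituting through the division chain expresses 2 = s(x)·a(x) + t(x)·f(x) with s(x) ≡ 4x^3 + 4x^2 + 4 (mod f), so (4x^3 + 4x^2 + 4)·a(x) ≡ 2 (mod f). Multiplying by 2^(-1) ≡ 4 in F_7 gives a(x)^(-1) ≡ 4·(4x^3 + 4x^2 + 4) ≡ 2x^3 + 2x^2 + 2 (mod f). Check: (4x^3 + 5x^2 + 6x + 2)·(2x^3 + 2x^2 + 2) = x^6 + 4x^5 + x^4 + 3x^3 + 5x + 4 ≡ 1 (mod x^4 + 5x^3 + x^2 + 2).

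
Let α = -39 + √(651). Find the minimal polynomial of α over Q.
m_α(x) = x^2 + 78x + 870

From α + 39 = √(651), squaring gives (α + 39)^2 = 651, i.e. α^2 + 78α + 1521 = 651, so α^2 + 78α + 870 = 0. The discriminant of x^2 + 78x + 870 is (78)^2 - 4·(870) = 6084 - 3480 = 2604, and 4·(651) is not a perfect square in Q since 651 is squarefree and ≠ 1. Hence x^2 + 78x + 870 is irreducible over Q and is the minimal polynomial of α.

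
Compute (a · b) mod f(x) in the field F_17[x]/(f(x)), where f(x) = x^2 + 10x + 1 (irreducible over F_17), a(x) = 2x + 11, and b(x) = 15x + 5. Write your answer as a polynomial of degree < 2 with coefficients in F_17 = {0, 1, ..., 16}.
a · b ≡ 11x + 8 (mod f(x))

Multiply in F_17[x]: a(x)·b(x) = (2x + 11)·(15x + 5) = 13x^2 + 5x + 4. This has degree ≥ 2, so divide by f(x) over F_17: 13x^2 + 5x + 4 = (13)·(x^2 + 10x + 1) + (11x + 8). Hence a·b ≡ 11x + 8 (mod f). (F_17[x]/(f) is a field with 17^2 = 289 elements since f is irreducible of degree 2.)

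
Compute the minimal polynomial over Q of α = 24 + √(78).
m_α(x) = x^2 - 48x + 498

From α - 24 = √(78), squaring gives (α - 24)^2 = 78, i.e. α^2 - 48α + 576 = 78, so α^2 - 48α + 498 = 0. The discriminant of x^2 - 48x + 498 is (-48)^2 - 4·(498) = 2304 - 1992 = 312, and 4·(78) is not a perfect square in Q since 78 is squarefree and ≠ 1. Hence x^2 - 48x + 498 is irreducible over Q and is the minimal polynomial of α.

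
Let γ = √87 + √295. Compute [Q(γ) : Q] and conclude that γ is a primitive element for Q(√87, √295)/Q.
[Q(γ) : Q] = 4 (equivalently, Q(γ) = Q(√87, √295))

Obviously Q(γ) ⊆ Q(√87, √295), and [Q(√87, √295):Q] = 4 (since 87, 295 are distinct squarefree integers > 1 with 25665 not a perfect square). To show equality we compute the minimal polynomial of γ. From γ = √87 + √295: γ^2 = 87 + 2√(25665) + 295 = 382 + 2√(25665), so γ^2 - 382 = 2√(25665); squaring, (γ^2 - 382)^2 = 4·25665, i.e. γ^4 - 764γ^2 + 145924 - 102660 = 0, i.e. γ^4 - 764γ^2 + 43264 = 0. So γ is a root of x^4 - 764x^2 + 43264. This polynomial is irreducible over Q: it has no rational root (each ±√87 ± √295 is irrational), and any factorization into two quadratics over Q would force √(25665) ∈ Q (pairing opposite roots) or √87, √295 ∈ Q (other pairings), all impossible. Hence [Q(γ):Q] = 4 = [Q(√87, √295):Q], so Q(γ) = Q(√87, √295).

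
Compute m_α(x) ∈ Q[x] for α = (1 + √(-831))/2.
m_α(x) = x^2 - x + 208

From 2α - 1 = √(-831), squaring gives (2α - 1)^2 = -831, i.e. 4α^2 - 4α + 1 = -831, so α^2 - α + (1 + 831)/4 = 0. Since -831 ≡ 1 (mod 4), (1 + 831)/4 = 208 ∈ Z. The polynomial x^2 - x + 208 has discriminant 1 - 4·(208) = -831, which is not a perfect square in Q (d = -831 is squarefree and ≠ 1), so x^2 - x + 208 is irreducible over Q. It is the minimal polynomial of α.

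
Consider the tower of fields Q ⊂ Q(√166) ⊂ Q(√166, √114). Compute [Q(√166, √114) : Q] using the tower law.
[Q(√166, √114) : Q] = 4

[Q(√166):Q] = 2 (min poly x^2 - 166, irreducible since 166 is squarefree > 1). For the top step, suppose √114 ∈ Q(√166), say √114 = c + d√166 with c, d ∈ Q. Squaring: 114 = c^2 + 166d^2 + 2cd√166. Since √166 ∉ Q this forces 2cd = 0. If d = 0 then √114 = c ∈ Q, contradicting 114 squarefree > 1. If c = 0 then 114 = 166d^2, so 166·114 = (166d)^2 is a perfect square in Q — but 166·114 = 18924 is not a perfect square (since 166 and 114 are distinct squarefree integers). Contradiction. Hence √114 ∉ Q(√166), so x^2 - 114 stays irreducible over Q(√166) and [Q(√166, √114) : Q(√166)] = 2. By the tower law, [Q(√166, √114) : Q] = 2 · 2 = 4.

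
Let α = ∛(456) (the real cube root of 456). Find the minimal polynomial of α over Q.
m_α(x) = x^3 - 456

α satisfies α^3 = 456, so x^3 - 456 annihilates α. By the rational root test, a rational root p/q (in lowest terms) of x^3 - 456 would satisfy p^3 = 456 q^3, forcing q = 1 and p^3 = 456; but 456 is not a perfect cube, contradiction. A monic cubic over Q with no rational root is irreducible (any nontrivial factorization would include a linear factor). Hence x^3 - 456 is the minimal polynomial of α, and in particular [Q(α):Q] = 3.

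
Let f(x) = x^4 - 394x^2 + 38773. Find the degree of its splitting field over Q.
[K : Q] = 4

Solving the quadratic in x^2: x^2 = (394 ± √(394^2 - 4·38773))/2 = (394 ± √144)/2 = (394 ± 12)/2, giving x^2 = 203 or x^2 = 191. So f(x) = (x^2 - 203)(x^2 - 191) and the roots of f are ±√203, ±√191. Hence the splitting field is K = Q(√203, √191). Since 203 and 191 are distinct squarefree integers > 1, their product 38773 is not a perfect square, so √191 ∉ Q(√203). By the tower law [K:Q] = [Q(√203,√191):Q(√203)] · [Q(√203):Q] = 2 · 2 = 4.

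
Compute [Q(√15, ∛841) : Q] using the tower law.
[Q(√15, ∛841) : Q] = 6

Let L = Q(√15, ∛841). Since Q(√15) ⊂ L and [Q(√15):Q] = 2, the tower law gives 2 | [L:Q]. Likewise Q(∛841) ⊂ L with [Q(∛841):Q] = 3 (because 841 is not a perfect cube), so 3 | [L:Q]. As gcd(2,3) = 1, [L:Q] is divisible by 6. Conversely L is generated over Q by √15 and ∛841, so [L:Q] ≤ 2·3 = 6. Therefore [Q(√15, ∛841) : Q] = 6.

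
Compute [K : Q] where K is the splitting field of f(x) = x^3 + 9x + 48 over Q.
[K : Q] = 6

By the rational root test, any rational root of the monic integer polynomial f(x) = x^3 + 9x + 48 must be an integer dividing the constant term 48, i.e. one of ±{1, 2, 3, 4, 6, 8, 12, 16, 24, 48}. Evaluating: f(1) = 58, f(-1) = 38, f(2) = 74, f(-2) = 22, f(3) = 102, f(-3) = -6, f(4) = 148, f(-4) = -52, f(6) = 318, f(-6) = -222, f(8) = 632, f(-8) = -536, f(12) = 1884, f(-12) = -1788, f(16) = 4288, f(-16) = -4192, f(24) = 14088, f(-24) = -13992, f(48) = 111072, f(-48) = -110976; none is 0, so f has no rational root and is therefore irreducible over Q (a cubic with no linear factor over a field is irreducible). For an irreducible cubic, the Galois group is A_3 or S_3 according as the discriminant disc(f) = -4a^3 - 27b^2 = -4·(9)^3 - 27·(48)^2 = -65124 is or is not a square in Q. Here disc(f) = -65124 is not a perfect square in Q, so the Galois group of f over Q is not contained in A_3 and must be all of S_3. The splitting field has degree |S_3| = 6 over Q, so [K : Q] = 6.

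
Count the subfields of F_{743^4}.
F_{743^4} has 3 subfields

The subfields of F_{p^n} are exactly the fields F_{p^d} for d | n (each is the fixed field of the unique index-d subgroup of Gal(F_{p^n}/F_p) ≅ Z/nZ). The divisors of n = 4 are {1, 2, 4}, giving 3 subfields: F_{743^1}, F_{743^2}, F_{743^4}.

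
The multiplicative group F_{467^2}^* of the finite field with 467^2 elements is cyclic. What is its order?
|F_{467^2}^*| = 218088

F_{467^2} has 467^2 = 218089 elements; its multiplicative group consists of all nonzero elements, so |F_{467^2}^*| = 218089 - 1 = 218088. (It is cyclic since any finite subgroup of the multiplicative group of a field is cyclic.)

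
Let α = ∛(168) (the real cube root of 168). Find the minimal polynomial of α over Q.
m_α(x) = x^3 - 168

α satisfies α^3 = 168, so x^3 - 168 annihilates α. By the rational root test, a rational root p/q (in lowest terms) of x^3 - 168 would satisfy p^3 = 168 q^3, forcing q = 1 and p^3 = 168; but 168 is not a perfect cube, contradiction. A monic cubic over Q with no rational root is irreducible (any nontrivial factorization would include a linear factor). Hence x^3 - 168 is the minimal polynomial of α, and in particular [Q(α):Q] = 3.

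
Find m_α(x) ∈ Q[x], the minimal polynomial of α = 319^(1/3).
m_α(x) = x^3 - 319

α satisfies α^3 = 319, so x^3 - 319 annihilates α. By the rational root test, a rational root p/q (in lowest terms) of x^3 - 319 would satisfy p^3 = 319 q^3, forcing q = 1 and p^3 = 319; but 319 is not a perfect cube, contradiction. A monic cubic over Q with no rational root is irreducible (any nontrivial factorization would include a linear factor). Hence x^3 - 319 is the minimal polynomial of α, and in particular [Q(α):Q] = 3.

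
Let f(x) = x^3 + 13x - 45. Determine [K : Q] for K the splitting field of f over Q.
[K : Q] = 6

By the rational root test, any rational root of the monic integer polynomial f(x) = x^3 + 13x - 45 must be an integer dividing the constant term -45, i.e. one of ±{1, 3, 5, 9, 15, 45}. Evaluating: f(1) = -31, f(-1) = -59, f(3) = 21, f(-3) = -111, f(5) = 145, f(-5) = -235, f(9) = 801, f(-9) = -891, f(15) = 3525, f(-15) = -3615, f(45) = 91665, f(-45) = -91755; none is 0, so f has no rational root and is therefore irreducible over Q (a cubic with no linear factor over a field is irreducible). For an irreducible cubic, the Galois group is A_3 or S_3 according as the discriminant disc(f) = -4a^3 - 27b^2 = -4·(13)^3 - 27·(-45)^2 = -63463 is or is not a square in Q. Here disc(f) = -63463 is not a perfect square in Q, so the Galois group of f over Q is not contained in A_3 and must be all of S_3. The splitting field has degree |S_3| = 6 over Q, so [K : Q] = 6.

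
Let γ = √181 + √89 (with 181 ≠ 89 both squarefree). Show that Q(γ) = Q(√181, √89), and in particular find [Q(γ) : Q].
[Q(γ) : Q] = 4 (equivalently, Q(γ) = Q(√181, √89))

Obviously Q(γ) ⊆ Q(√181, √89), and [Q(√181, √89):Q] = 4 (since 181, 89 are distinct squarefree integers > 1 with 16109 not a perfect square). To show equality we compute the minimal polynomial of γ. From γ = √181 + √89: γ^2 = 181 + 2√(16109) + 89 = 270 + 2√(16109), so γ^2 - 270 = 2√(16109); squaring, (γ^2 - 270)^2 = 4·16109, i.e. γ^4 - 540γ^2 + 72900 - 64436 = 0, i.e. γ^4 - 540γ^2 + 8464 = 0. So γ is a root of x^4 - 540x^2 + 8464. This polynomial is irreducible over Q: it has no rational root (each ±√181 ± √89 is irrational), and any factorization into two quadratics over Q would force √(16109) ∈ Q (pairing opposite roots) or √181, √89 ∈ Q (other pairings), all impossible. Hence [Q(γ):Q] = 4 = [Q(√181, √89):Q], so Q(γ) = Q(√181, √89).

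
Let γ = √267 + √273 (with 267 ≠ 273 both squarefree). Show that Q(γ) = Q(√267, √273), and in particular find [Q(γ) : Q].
[Q(γ) : Q] = 4 (equivalently, Q(γ) = Q(√267, √273))

Obviously Q(γ) ⊆ Q(√267, √273), and [Q(√267, √273):Q] = 4 (since 267, 273 are distinct squarefree integers > 1 with 72891 not a perfect square). To show equality we compute the minimal polynomial of γ. From γ = √267 + √273: γ^2 = 267 + 2√(72891) + 273 = 540 + 2√(72891), so γ^2 - 540 = 2√(72891); squaring, (γ^2 - 540)^2 = 4·72891, i.e. γ^4 - 1080γ^2 + 291600 - 291564 = 0, i.e. γ^4 - 1080γ^2 + 36 = 0. So γ is a root of x^4 - 1080x^2 + 36. This polynomial is irreducible over Q: it has no rational root (each ±√267 ± √273 is irrational), and any factorization into two quadratics over Q would force √(72891) ∈ Q (pairing opposite roots) or √267, √273 ∈ Q (other pairings), all impossible. Hence [Q(γ):Q] = 4 = [Q(√267, √273):Q], so Q(γ) = Q(√267, √273).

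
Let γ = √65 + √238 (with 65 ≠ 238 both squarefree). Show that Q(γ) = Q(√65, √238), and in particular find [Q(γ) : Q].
[Q(γ) : Q] = 4 (equivalently, Q(γ) = Q(√65, √238))

Obviously Q(γ) ⊆ Q(√65, √238), and [Q(√65, √238):Q] = 4 (since 65, 238 are distinct squarefree integers > 1 with 15470 not a perfect square). To show equality we compute the minimal polynomial of γ. From γ = √65 + √238: γ^2 = 65 + 2√(15470) + 238 = 303 + 2√(15470), so γ^2 - 303 = 2√(15470); squaring, (γ^2 - 303)^2 = 4·15470, i.e. γ^4 - 606γ^2 + 91809 - 61880 = 0, i.e. γ^4 - 606γ^2 + 29929 = 0. So γ is a root of x^4 - 606x^2 + 29929. This polynomial is irreducible over Q: it has no rational root (each ±√65 ± √238 is irrational), and any factorization into two quadratics over Q would force √(15470) ∈ Q (pairing opposite roots) or √65, √238 ∈ Q (other pairings), all impossible. Hence [Q(γ):Q] = 4 = [Q(√65, √238):Q], so Q(γ) = Q(√65, √238).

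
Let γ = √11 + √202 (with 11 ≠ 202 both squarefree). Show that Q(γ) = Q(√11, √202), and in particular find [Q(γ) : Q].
[Q(γ) : Q] = 4 (equivalently, Q(γ) = Q(√11, √202))

Obviously Q(γ) ⊆ Q(√11, √202), and [Q(√11, √202):Q] = 4 (since 11, 202 are distinct squarefree integers > 1 with 2222 not a perfect square). To show equality we compute the minimal polynomial of γ. From γ = √11 + √202: γ^2 = 11 + 2√(2222) + 202 = 213 + 2√(2222), so γ^2 - 213 = 2√(2222); squaring, (γ^2 - 213)^2 = 4·2222, i.e. γ^4 - 426γ^2 + 45369 - 8888 = 0, i.e. γ^4 - 426γ^2 + 36481 = 0. So γ is a root of x^4 - 426x^2 + 36481. This polynomial is irreducible over Q: it has no rational root (each ±√11 ± √202 is irrational), and any factorization into two quadratics over Q would force √(2222) ∈ Q (pairing opposite roots) or √11, √202 ∈ Q (other pairings), all impossible. Hence [Q(γ):Q] = 4 = [Q(√11, √202):Q], so Q(γ) = Q(√11, √202).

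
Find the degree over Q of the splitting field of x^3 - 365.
[K : Q] = 6

The roots of x^3 - 365 are ∛365, ω∛365, ω^2∛365 where ω = e^(2πi/3) is a primitive cube root of unity, so K = Q(∛365, ω). Now [Q(∛365):Q] = 3 (since 365 is not a perfect cube, x^3 - 365 is irreducible) and [Q(ω):Q] = 2. Both 2 and 3 divide [K:Q], and [K:Q] ≤ 3·2 = 6, so [K:Q] = 6. (Equivalently: Q(∛365) ⊂ R but ω ∉ R, so [K : Q(∛365)] = 2.)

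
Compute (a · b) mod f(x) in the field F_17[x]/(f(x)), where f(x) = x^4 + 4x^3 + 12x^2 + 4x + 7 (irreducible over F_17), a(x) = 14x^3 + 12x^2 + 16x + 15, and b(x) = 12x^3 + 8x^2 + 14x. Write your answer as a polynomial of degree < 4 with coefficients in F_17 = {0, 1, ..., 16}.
a · b ≡ x^3 + 13x^2 + 10x + 11 (mod f(x))

Multiply in F_17[x]: a(x)·b(x) = (14x^3 + 12x^2 + 16x + 15)·(12x^3 + 8x^2 + 14x) = 15x^6 + x^5 + 8x^4 + 4x^2 + 6x. This has degree ≥ 4, so divide by f(x) over F_17: 15x^6 + x^5 + 8x^4 + 4x^2 + 6x = (15x^2 + 9x + 13)·(x^4 + 4x^3 + 12x^2 + 4x + 7) + (x^3 + 13x^2 + 10x + 11). Hence a·b ≡ x^3 + 13x^2 + 10x + 11 (mod f). (F_17[x]/(f) is a field with 17^4 = 83521 elements since f is irreducible of degree 4.)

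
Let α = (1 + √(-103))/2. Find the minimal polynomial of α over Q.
m_α(x) = x^2 - x + 26

From 2α - 1 = √(-103), squaring gives (2α - 1)^2 = -103, i.e. 4α^2 - 4α + 1 = -103, so α^2 - α + (1 + 103)/4 = 0. Since -103 ≡ 1 (mod 4), (1 + 103)/4 = 26 ∈ Z. The polynomial x^2 - x + 26 has discriminant 1 - 4·(26) = -103, which is not a perfect square in Q (d = -103 is squarefree and ≠ 1), so x^2 - x + 26 is irreducible over Q. It is the minimal polynomial of α.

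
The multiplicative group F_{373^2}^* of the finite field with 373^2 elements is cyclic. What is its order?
|F_{373^2}^*| = 139128

F_{373^2} has 373^2 = 139129 elements; its multiplicative group consists of all nonzero elements, so |F_{373^2}^*| = 139129 - 1 = 139128. (It is cyclic since any finite subgroup of the multiplicative group of a field is cyclic.)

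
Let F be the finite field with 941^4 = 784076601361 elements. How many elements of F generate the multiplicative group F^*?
There are φ(784076601360) = 187688337408 primitive elements

F_q^* is cyclic of order q - 1 = 784076601360. A cyclic group of order m has exactly φ(m) generators. Here m = 784076601360 = 2^4 · 3 · 5 · 13 · 47 · 157 · 34057, so the number of primitive elements is φ(784076601360) = 187688337408.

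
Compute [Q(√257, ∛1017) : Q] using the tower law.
[Q(√257, ∛1017) : Q] = 6

Let L = Q(√257, ∛1017). Since Q(√257) ⊂ L and [Q(√257):Q] = 2, the tower law gives 2 | [L:Q]. Likewise Q(∛1017) ⊂ L with [Q(∛1017):Q] = 3 (because 1017 is not a perfect cube), so 3 | [L:Q]. As gcd(2,3) = 1, [L:Q] is divisible by 6. Conversely L is generated over Q by √257 and ∛1017, so [L:Q] ≤ 2·3 = 6. Therefore [Q(√257, ∛1017) : Q] = 6.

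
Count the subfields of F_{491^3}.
F_{491^3} has 2 subfields

The subfields of F_{p^n} are exactly the fields F_{p^d} for d | n (each is the fixed field of the unique index-d subgroup of Gal(F_{p^n}/F_p) ≅ Z/nZ). The divisors of n = 3 are {1, 3}, giving 2 subfields: F_{491^1}, F_{491^3}.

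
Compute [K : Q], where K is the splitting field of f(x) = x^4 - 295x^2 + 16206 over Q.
[K : Q] = 4

Solving the quadratic in x^2: x^2 = (295 ± √(295^2 - 4·16206))/2 = (295 ± √22201)/2 = (295 ± 149)/2, giving x^2 = 73 or x^2 = 222. So f(x) = (x^2 - 73)(x^2 - 222) and the roots of f are ±√73, ±√222. Hence the splitting field is K = Q(√73, √222). Since 73 and 222 are distinct squarefree integers > 1, their product 16206 is not a perfect square, so √222 ∉ Q(√73). By the tower law [K:Q] = [Q(√73,√222):Q(√73)] · [Q(√73):Q] = 2 · 2 = 4.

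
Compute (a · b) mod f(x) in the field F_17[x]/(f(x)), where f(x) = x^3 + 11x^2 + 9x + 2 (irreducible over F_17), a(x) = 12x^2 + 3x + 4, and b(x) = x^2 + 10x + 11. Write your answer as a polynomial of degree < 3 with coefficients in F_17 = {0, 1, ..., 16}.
a · b ≡ 4x^2 + 11x + 11 (mod f(x))

Multiply in F_17[x]: a(x)·b(x) = (12x^2 + 3x + 4)·(x^2 + 10x + 11) = 12x^4 + 4x^3 + 13x^2 + 5x + 10. This has degree ≥ 3, so divide by f(x) over F_17: 12x^4 + 4x^3 + 13x^2 + 5x + 10 = (12x + 8)·(x^3 + 11x^2 + 9x + 2) + (4x^2 + 11x + 11). Hence a·b ≡ 4x^2 + 11x + 11 (mod f). (F_17[x]/(f) is a field with 17^3 = 4913 elements since f is irreducible of degree 3.)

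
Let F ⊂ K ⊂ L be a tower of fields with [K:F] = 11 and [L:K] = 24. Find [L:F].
[L:F] = 264

The tower law says that for any tower of field extensions F ⊂ K ⊂ L with finite degrees, [L:F] = [L:K] · [K:F]. Here this gives [L:F] = 24 · 11 = 264.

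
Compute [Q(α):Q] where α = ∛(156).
[Q(α):Q] = 3

The minimal polynomial of α is x^3 - 156, irreducible over Q since 156 is not a perfect cube (so x^3 - 156 has no rational root). Hence [Q(α):Q] = deg(m_α) = 3.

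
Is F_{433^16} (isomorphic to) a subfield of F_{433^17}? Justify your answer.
No: F_{433^16} is not a subfield of F_{433^17}

F_{p^m} embeds in F_{p^n} iff m | n. Here 16 ∤ 17 (since 17 = 1·16 + 1 with remainder 1 ≠ 0), so F_{433^16} is not a subfield of F_{433^17}. Equivalently: if it were, the tower law would give 16 = [F_{433^16}:F_433] dividing [F_{433^17}:F_433] = 17, contradiction.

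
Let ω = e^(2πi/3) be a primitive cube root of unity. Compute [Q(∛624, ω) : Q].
[Q(∛624, ω) : Q] = 6

[Q(∛624):Q] = 3 (min poly x^3 - 624, irreducible since 624 is not a perfect cube). [Q(ω):Q] = 2 (min poly x^2 + x + 1). Since Q(∛624) ⊂ R and ω ∉ R, we have ω ∉ Q(∛624), so x^2 + x + 1 remains irreducible over Q(∛624) and [Q(∛624, ω) : Q(∛624)] = 2. By the tower law, [Q(∛624, ω) : Q] = 3 · 2 = 6. (In fact Q(∛624, ω) is the splitting field of x^3 - 624 over Q.)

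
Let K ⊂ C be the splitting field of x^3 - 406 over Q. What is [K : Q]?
[K : Q] = 6

The roots of x^3 - 406 are ∛406, ω∛406, ω^2∛406 where ω = e^(2πi/3) is a primitive cube root of unity, so K = Q(∛406, ω). Now [Q(∛406):Q] = 3 (since 406 is not a perfect cube, x^3 - 406 is irreducible) and [Q(ω):Q] = 2. Both 2 and 3 divide [K:Q], and [K:Q] ≤ 3·2 = 6, so [K:Q] = 6. (Equivalently: Q(∛406) ⊂ R but ω ∉ R, so [K : Q(∛406)] = 2.)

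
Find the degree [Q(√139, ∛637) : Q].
[Q(√139, ∛637) : Q] = 6

Let L = Q(√139, ∛637). Since Q(√139) ⊂ L and [Q(√139):Q] = 2, the tower law gives 2 | [L:Q]. Likewise Q(∛637) ⊂ L with [Q(∛637):Q] = 3 (because 637 is not a perfect cube), so 3 | [L:Q]. As gcd(2,3) = 1, [L:Q] is divisible by 6. Conversely L is generated over Q by √139 and ∛637, so [L:Q] ≤ 2·3 = 6. Therefore [Q(√139, ∛637) : Q] = 6.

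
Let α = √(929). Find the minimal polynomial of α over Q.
m_α(x) = x^2 - 929

α satisfies α^2 - 929 = 0, so x^2 - 929 annihilates α. Since d = 929 is squarefree and ≠ 1, it is not a perfect square in Q, so x^2 - 929 has no rational root and is therefore irreducible over Q (a degree-2 polynomial over a field is irreducible iff it has no root). Hence m_α(x) = x^2 - 929.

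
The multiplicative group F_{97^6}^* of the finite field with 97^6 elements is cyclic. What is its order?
|F_{97^6}^*| = 832972004928

F_{97^6} has 97^6 = 832972004929 elements; its multiplicative group consists of all nonzero elements, so |F_{97^6}^*| = 832972004929 - 1 = 832972004928. (It is cyclic since any finite subgroup of the multiplicative group of a field is cyclic.)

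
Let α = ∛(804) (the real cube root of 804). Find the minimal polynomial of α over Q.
m_α(x) = x^3 - 804

α satisfies α^3 = 804, so x^3 - 804 annihilates α. By the rational root test, a rational root p/q (in lowest terms) of x^3 - 804 would satisfy p^3 = 804 q^3, forcing q = 1 and p^3 = 804; but 804 is not a perfect cube, contradiction. A monic cubic over Q with no rational root is irreducible (any nontrivial factorization would include a linear factor). Hence x^3 - 804 is the minimal polynomial of α, and in particular [Q(α):Q] = 3.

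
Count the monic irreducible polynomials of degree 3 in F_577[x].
There are 64033152 monic irreducible polynomials of degree 3 over F_577

Each element of F_{577^3} that lies in no proper subfield is a root of exactly one monic irreducible of degree 3 over F_577, and each such polynomial has 3 distinct roots in F_{577^3}. By Möbius inversion the count is N_577(3) = (1/3) Σ_{d|3} μ(3/d) · 577^d = (1/3)(μ(3)·577^1 + μ(1)·577^3) = 192099456/3 = 64033152.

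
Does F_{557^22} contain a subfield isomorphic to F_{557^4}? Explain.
No: F_{557^4} is not a subfield of F_{557^22}

F_{p^m} embeds in F_{p^n} iff m | n. Here 4 ∤ 22 (since 22 = 5·4 + 2 with remainder 2 ≠ 0), so F_{557^4} is not a subfield of F_{557^22}. Equivalently: if it were, the tower law would give 4 = [F_{557^4}:F_557] dividing [F_{557^22}:F_557] = 22, contradiction.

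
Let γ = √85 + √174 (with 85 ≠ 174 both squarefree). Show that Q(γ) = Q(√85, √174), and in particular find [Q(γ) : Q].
[Q(γ) : Q] = 4 (equivalently, Q(γ) = Q(√85, √174))

Obviously Q(γ) ⊆ Q(√85, √174), and [Q(√85, √174):Q] = 4 (since 85, 174 are distinct squarefree integers > 1 with 14790 not a perfect square). To show equality we compute the minimal polynomial of γ. From γ = √85 + √174: γ^2 = 85 + 2√(14790) + 174 = 259 + 2√(14790), so γ^2 - 259 = 2√(14790); squaring, (γ^2 - 259)^2 = 4·14790, i.e. γ^4 - 518γ^2 + 67081 - 59160 = 0, i.e. γ^4 - 518γ^2 + 7921 = 0. So γ is a root of x^4 - 518x^2 + 7921. This polynomial is irreducible over Q: it has no rational root (each ±√85 ± √174 is irrational), and any factorization into two quadratics over Q would force √(14790) ∈ Q (pairing opposite roots) or √85, √174 ∈ Q (other pairings), all impossible. Hence [Q(γ):Q] = 4 = [Q(√85, √174):Q], so Q(γ) = Q(√85, √174).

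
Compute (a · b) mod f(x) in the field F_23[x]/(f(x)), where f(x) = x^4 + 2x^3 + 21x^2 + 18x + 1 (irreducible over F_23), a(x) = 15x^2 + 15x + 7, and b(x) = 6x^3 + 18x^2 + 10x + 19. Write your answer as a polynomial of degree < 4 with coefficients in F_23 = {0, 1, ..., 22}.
a · b ≡ 6x^3 + 14x^2 + 15x + 22 (mod f(x))

Multiply in F_23[x]: a(x)·b(x) = (15x^2 + 15x + 7)·(6x^3 + 18x^2 + 10x + 19) = 21x^5 + 15x^4 + 2x^3 + 9x^2 + 10x + 18. This has degree ≥ 4, so divide by f(x) over F_23: 21x^5 + 15x^4 + 2x^3 + 9x^2 + 10x + 18 = (21x + 19)·(x^4 + 2x^3 + 21x^2 + 18x + 1) + (6x^3 + 14x^2 + 15x + 22). Hence a·b ≡ 6x^3 + 14x^2 + 15x + 22 (mod f). (F_23[x]/(f) is a field with 23^4 = 279841 elements since f is irreducible of degree 4.)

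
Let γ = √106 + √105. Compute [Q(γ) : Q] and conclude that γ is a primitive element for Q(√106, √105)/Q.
[Q(γ) : Q] = 4 (equivalently, Q(γ) = Q(√106, √105))

Obviously Q(γ) ⊆ Q(√106, √105), and [Q(√106, √105):Q] = 4 (since 106, 105 are distinct squarefree integers > 1 with 11130 not a perfect square). To show equality we compute the minimal polynomial of γ. From γ = √106 + √105: γ^2 = 106 + 2√(11130) + 105 = 211 + 2√(11130), so γ^2 - 211 = 2√(11130); squaring, (γ^2 - 211)^2 = 4·11130, i.e. γ^4 - 422γ^2 + 44521 - 44520 = 0, i.e. γ^4 - 422γ^2 + 1 = 0. So γ is a root of x^4 - 422x^2 + 1. This polynomial is irreducible over Q: it has no rational root (each ±√106 ± √105 is irrational), and any factorization into two quadratics over Q would force √(11130) ∈ Q (pairing opposite roots) or √106, √105 ∈ Q (other pairings), all impossible. Hence [Q(γ):Q] = 4 = [Q(√106, √105):Q], so Q(γ) = Q(√106, √105).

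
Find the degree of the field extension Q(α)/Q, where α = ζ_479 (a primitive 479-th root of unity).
[Q(α):Q] = 478

The minimal polynomial of ζ_479 over Q is the 479-th cyclotomic polynomial Φ_479(x), which is irreducible over Q and has degree φ(479) = 478. Hence [Q(α):Q] = φ(479) = 478.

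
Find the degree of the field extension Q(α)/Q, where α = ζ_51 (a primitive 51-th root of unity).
[Q(α):Q] = 32

The minimal polynomial of ζ_51 over Q is the 51-th cyclotomic polynomial Φ_51(x), which is irreducible over Q and has degree φ(51) = 32. Hence [Q(α):Q] = φ(51) = 32.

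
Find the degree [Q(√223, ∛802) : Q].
[Q(√223, ∛802) : Q] = 6

Let L = Q(√223, ∛802). Since Q(√223) ⊂ L and [Q(√223):Q] = 2, the tower law gives 2 | [L:Q]. Likewise Q(∛802) ⊂ L with [Q(∛802):Q] = 3 (because 802 is not a perfect cube), so 3 | [L:Q]. As gcd(2,3) = 1, [L:Q] is divisible by 6. Conversely L is generated over Q by √223 and ∛802, so [L:Q] ≤ 2·3 = 6. Therefore [Q(√223, ∛802) : Q] = 6.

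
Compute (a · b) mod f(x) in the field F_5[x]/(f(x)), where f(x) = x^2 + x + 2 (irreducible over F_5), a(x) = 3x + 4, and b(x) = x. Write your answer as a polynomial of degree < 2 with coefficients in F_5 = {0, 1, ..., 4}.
a · b ≡ x + 4 (mod f(x))

Multiply in F_5[x]: a(x)·b(x) = (3x + 4)·(x) = 3x^2 + 4x. This has degree ≥ 2, so divide by f(x) over F_5: 3x^2 + 4x = (3)·(x^2 + x + 2) + (x + 4). Hence a·b ≡ x + 4 (mod f). (F_5[x]/(f) is a field with 5^2 = 25 elements since f is irreducible of degree 2.)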